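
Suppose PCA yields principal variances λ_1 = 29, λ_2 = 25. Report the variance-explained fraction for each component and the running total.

Step 1 — total variance = trace(Sigma) = Σ λ_i = 29 + 25 = 54.

Step 2 — fraction explained by component i = λ_i / Σ λ:
  PC1: 29/54 = 0.537
  PC2: 25/54 = 0.463

Step 3 — cumulative fraction after k components = (λ_1 + ... + λ_k) / Σ λ:
  k = 1: 29/54 = 0.537
  k = 2: (29 + 25)/54 = 54/54 = 1

Summary (fraction, with percent):

explained: PC1 0.537 (53.7%), PC2 0.463 (46.3%);  cumulative: 0.537, 1


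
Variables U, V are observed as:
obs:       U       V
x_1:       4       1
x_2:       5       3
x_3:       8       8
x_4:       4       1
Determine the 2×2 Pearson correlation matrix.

Step 1 — column means:
  mean(U) = (4 + 5 + 8 + 4) / 4 = 21/4 = 5.25
  mean(V) = (1 + 3 + 8 + 1) / 4 = 13/4 = 3.25

Step 2 — sample variances and covariances s[i,j] = (1/(n-1)) · Σ_k (x_{k,i} - mean_i) · (x_{k,j} - mean_j), with n-1 = 3:
  s[U,U] = ((-1.25)·(-1.25) + (-0.25)·(-0.25) + (2.75)·(2.75) + (-1.25)·(-1.25)) / 3 = 10.75/3 = 3.5833
  s[U,V] = ((-1.25)·(-2.25) + (-0.25)·(-0.25) + (2.75)·(4.75) + (-1.25)·(-2.25)) / 3 = 18.75/3 = 6.25
  s[V,V] = ((-2.25)·(-2.25) + (-0.25)·(-0.25) + (4.75)·(4.75) + (-2.25)·(-2.25)) / 3 = 32.75/3 = 10.9167
  Sample standard deviations s_i = √(s[i,i]):
  s(U) = √(3.5833) = 1.893
  s(V) = √(10.9167) = 3.304

Step 3 — r_{ij} = s_{ij} / (s_i · s_j):
  r[U,U] = 1 (diagonal).
  r[U,V] = 6.25 / (1.893 · 3.304) = 6.25 / 6.2544 = 0.9993
  r[V,V] = 1 (diagonal).

R is symmetric with unit diagonal. Assembling:

R = [[1, 0.9993],
 [0.9993, 1]]


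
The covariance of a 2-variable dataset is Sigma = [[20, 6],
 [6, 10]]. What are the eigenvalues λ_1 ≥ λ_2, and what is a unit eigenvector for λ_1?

Step 1 — characteristic polynomial of 2×2 Sigma:
  det(Sigma - λI) = λ² - trace · λ + det = 0.
  trace = 20 + 10 = 30, det = 20·10 - (6)² = 164.
Step 2 — discriminant:
  Δ = trace² - 4·det = 900 - 656 = 244.
Step 3 — eigenvalues:
  λ = (trace ± √Δ)/2 = (30 ± 15.6205)/2,
  λ_1 = 22.8102,  λ_2 = 7.1898.

Step 4 — unit eigenvector for λ_1: solve (Sigma - λ_1 I)v = 0. First row:
  (20 - 22.8102)·v_x + (6)·v_y = 0, i.e. (-2.8102)·v_x + (6)·v_y = 0,
  so v ∝ (b, λ_1 - a) = (6, 2.8102) = u.
  ||u|| = √((6)² + (2.8102)²) = √(43.8975) ≈ 6.6255,
  v_1 = u/||u|| ≈ (0.9056, 0.4242) (||v_1|| = 1).

λ_1 = 22.8102,  λ_2 = 7.1898;  v_1 ≈ (0.9056, 0.4242)


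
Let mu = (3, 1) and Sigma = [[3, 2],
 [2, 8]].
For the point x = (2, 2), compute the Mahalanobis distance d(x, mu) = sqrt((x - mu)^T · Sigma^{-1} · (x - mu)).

Step 1 — centre the observation: (x - mu) = (-1, 1).

Step 2 — invert Sigma. det(Sigma) = 3·8 - (2)² = 20.
  Sigma^{-1} = (1/det) · [[d, -b], [-b, a]] = [[0.4, -0.1],
 [-0.1, 0.15]].

Step 3 — form the quadratic (x - mu)^T · Sigma^{-1} · (x - mu):
  Sigma^{-1} · (x - mu) = (-0.5, 0.25).
  (x - mu)^T · [Sigma^{-1} · (x - mu)] = (-1)·(-0.5) + (1)·(0.25) = 0.75.

Step 4 — take square root: d = √(0.75) ≈ 0.866.

d(x, mu) = √(0.75) ≈ 0.866


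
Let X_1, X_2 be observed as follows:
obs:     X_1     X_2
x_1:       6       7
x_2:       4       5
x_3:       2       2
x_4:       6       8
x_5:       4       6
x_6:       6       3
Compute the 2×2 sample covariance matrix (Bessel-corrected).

Step 1 — column means:
  mean(X_1) = (6 + 4 + 2 + 6 + 4 + 6) / 6 = 28/6 = 4.6667
  mean(X_2) = (7 + 5 + 2 + 8 + 6 + 3) / 6 = 31/6 = 5.1667

Step 2 — sample covariance S[i,j] = (1/(n-1)) · Σ_k (x_{k,i} - mean_i) · (x_{k,j} - mean_j), with n-1 = 5.
  S[X_1,X_1] = ((1.3333)·(1.3333) + (-0.6667)·(-0.6667) + (-2.6667)·(-2.6667) + (1.3333)·(1.3333) + (-0.6667)·(-0.6667) + (1.3333)·(1.3333)) / 5 = 13.3333/5 = 2.6667
  S[X_1,X_2] = ((1.3333)·(1.8333) + (-0.6667)·(-0.1667) + (-2.6667)·(-3.1667) + (1.3333)·(2.8333) + (-0.6667)·(0.8333) + (1.3333)·(-2.1667)) / 5 = 11.3333/5 = 2.2667
  S[X_2,X_2] = ((1.8333)·(1.8333) + (-0.1667)·(-0.1667) + (-3.1667)·(-3.1667) + (2.8333)·(2.8333) + (0.8333)·(0.8333) + (-2.1667)·(-2.1667)) / 5 = 26.8333/5 = 5.3667

S is symmetric (S[j,i] = S[i,j]). Assembling:

S = [[2.6667, 2.2667],
 [2.2667, 5.3667]]


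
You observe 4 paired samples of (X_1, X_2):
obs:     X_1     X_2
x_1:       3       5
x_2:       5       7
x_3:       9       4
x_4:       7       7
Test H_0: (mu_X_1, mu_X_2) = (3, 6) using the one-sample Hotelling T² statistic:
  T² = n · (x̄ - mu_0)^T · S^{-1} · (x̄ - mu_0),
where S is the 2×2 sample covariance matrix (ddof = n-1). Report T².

Step 1 — sample mean vector:
  mean(X_1) = (3 + 5 + 9 + 7) / 4 = 24/4 = 6
  mean(X_2) = (5 + 7 + 4 + 7) / 4 = 23/4 = 5.75
  x̄ = (6, 5.75),  deviation x̄ - mu_0 = (6, 5.75) - (3, 6) = (3, -0.25).

Step 2 — sample covariance matrix, S[i,j] = (1/(n-1)) · Σ_k (x_{k,i} - mean_i) · (x_{k,j} - mean_j), divisor n-1 = 3:
  S[X_1,X_1] = ((-3)·(-3) + (-1)·(-1) + (3)·(3) + (1)·(1)) / 3 = 20/3 = 6.6667
  S[X_1,X_2] = ((-3)·(-0.75) + (-1)·(1.25) + (3)·(-1.75) + (1)·(1.25)) / 3 = -3/3 = -1
  S[X_2,X_2] = ((-0.75)·(-0.75) + (1.25)·(1.25) + (-1.75)·(-1.75) + (1.25)·(1.25)) / 3 = 6.75/3 = 2.25
  S = [[6.6667, -1],
 [-1, 2.25]].

Step 3 — invert S. det(S) = 6.6667·2.25 - (-1)² = 14.
  S^{-1} = (1/det) · [[d, -b], [-b, a]] = [[0.1607, 0.0714],
 [0.0714, 0.4762]].

Step 4 — quadratic form (x̄ - mu_0)^T · S^{-1} · (x̄ - mu_0):
  S^{-1} · (x̄ - mu_0) = (0.4643, 0.0952),
  (x̄ - mu_0)^T · [...] = (3)·(0.4643) + (-0.25)·(0.0952) = 1.369.

Step 5 — scale by n: T² = 4 · 1.369 = 5.4762.

T² ≈ 5.4762


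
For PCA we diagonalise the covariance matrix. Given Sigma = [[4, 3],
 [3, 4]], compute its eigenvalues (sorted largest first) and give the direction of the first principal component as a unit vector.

Step 1 — characteristic polynomial of 2×2 Sigma:
  det(Sigma - λI) = λ² - trace · λ + det = 0.
  trace = 4 + 4 = 8, det = 4·4 - (3)² = 7.
Step 2 — discriminant:
  Δ = trace² - 4·det = 64 - 28 = 36.
Step 3 — eigenvalues:
  λ = (trace ± √Δ)/2 = (8 ± 6)/2,
  λ_1 = 7,  λ_2 = 1.

Step 4 — unit eigenvector for λ_1: solve (Sigma - λ_1 I)v = 0. First row:
  (4 - 7)·v_x + (3)·v_y = 0, i.e. (-3)·v_x + (3)·v_y = 0,
  so v ∝ (b, λ_1 - a) = (3, 3) = u.
  ||u|| = √((3)² + (3)²) = √(18) ≈ 4.2426,
  v_1 = u/||u|| ≈ (0.7071, 0.7071) (||v_1|| = 1).

λ_1 = 7,  λ_2 = 1;  v_1 ≈ (0.7071, 0.7071)


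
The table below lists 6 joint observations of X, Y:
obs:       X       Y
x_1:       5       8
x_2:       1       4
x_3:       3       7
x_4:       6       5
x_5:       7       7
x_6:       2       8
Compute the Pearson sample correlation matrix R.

Step 1 — column means:
  mean(X) = (5 + 1 + 3 + 6 + 7 + 2) / 6 = 24/6 = 4
  mean(Y) = (8 + 4 + 7 + 5 + 7 + 8) / 6 = 39/6 = 6.5

Step 2 — sample variances and covariances s[i,j] = (1/(n-1)) · Σ_k (x_{k,i} - mean_i) · (x_{k,j} - mean_j), with n-1 = 5:
  s[X,X] = ((1)·(1) + (-3)·(-3) + (-1)·(-1) + (2)·(2) + (3)·(3) + (-2)·(-2)) / 5 = 28/5 = 5.6
  s[X,Y] = ((1)·(1.5) + (-3)·(-2.5) + (-1)·(0.5) + (2)·(-1.5) + (3)·(0.5) + (-2)·(1.5)) / 5 = 4/5 = 0.8
  s[Y,Y] = ((1.5)·(1.5) + (-2.5)·(-2.5) + (0.5)·(0.5) + (-1.5)·(-1.5) + (0.5)·(0.5) + (1.5)·(1.5)) / 5 = 13.5/5 = 2.7
  Sample standard deviations s_i = √(s[i,i]):
  s(X) = √(5.6) = 2.3664
  s(Y) = √(2.7) = 1.6432

Step 3 — r_{ij} = s_{ij} / (s_i · s_j):
  r[X,X] = 1 (diagonal).
  r[X,Y] = 0.8 / (2.3664 · 1.6432) = 0.8 / 3.8884 = 0.2057
  r[Y,Y] = 1 (diagonal).

R is symmetric with unit diagonal. Assembling:

R = [[1, 0.2057],
 [0.2057, 1]]


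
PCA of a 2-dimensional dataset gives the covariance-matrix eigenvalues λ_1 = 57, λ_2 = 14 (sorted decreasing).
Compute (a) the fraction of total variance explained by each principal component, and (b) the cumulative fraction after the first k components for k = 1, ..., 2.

Step 1 — total variance = trace(Sigma) = Σ λ_i = 57 + 14 = 71.

Step 2 — fraction explained by component i = λ_i / Σ λ:
  PC1: 57/71 = 0.8028
  PC2: 14/71 = 0.1972

Step 3 — cumulative fraction after k components = (λ_1 + ... + λ_k) / Σ λ:
  k = 1: 57/71 = 0.8028
  k = 2: (57 + 14)/71 = 71/71 = 1

Summary (fraction, with percent):

explained: PC1 0.8028 (80.28%), PC2 0.1972 (19.72%);  cumulative: 0.8028, 1


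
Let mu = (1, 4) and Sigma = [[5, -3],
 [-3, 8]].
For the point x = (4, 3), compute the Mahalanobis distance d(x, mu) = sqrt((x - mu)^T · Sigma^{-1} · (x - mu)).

Step 1 — centre the observation: (x - mu) = (3, -1).

Step 2 — invert Sigma. det(Sigma) = 5·8 - (-3)² = 31.
  Sigma^{-1} = (1/det) · [[d, -b], [-b, a]] = [[0.2581, 0.0968],
 [0.0968, 0.1613]].

Step 3 — form the quadratic (x - mu)^T · Sigma^{-1} · (x - mu):
  Sigma^{-1} · (x - mu) = (0.6774, 0.129).
  (x - mu)^T · [Sigma^{-1} · (x - mu)] = (3)·(0.6774) + (-1)·(0.129) = 1.9032.

Step 4 — take square root: d = √(1.9032) ≈ 1.3796.

d(x, mu) = √(1.9032) ≈ 1.3796


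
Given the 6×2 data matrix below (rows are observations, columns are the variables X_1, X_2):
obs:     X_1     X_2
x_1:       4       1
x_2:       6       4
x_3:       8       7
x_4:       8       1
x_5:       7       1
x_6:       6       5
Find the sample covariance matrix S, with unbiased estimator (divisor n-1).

Step 1 — column means:
  mean(X_1) = (4 + 6 + 8 + 8 + 7 + 6) / 6 = 39/6 = 6.5
  mean(X_2) = (1 + 4 + 7 + 1 + 1 + 5) / 6 = 19/6 = 3.1667

Step 2 — sample covariance S[i,j] = (1/(n-1)) · Σ_k (x_{k,i} - mean_i) · (x_{k,j} - mean_j), with n-1 = 5.
  S[X_1,X_1] = ((-2.5)·(-2.5) + (-0.5)·(-0.5) + (1.5)·(1.5) + (1.5)·(1.5) + (0.5)·(0.5) + (-0.5)·(-0.5)) / 5 = 11.5/5 = 2.3
  S[X_1,X_2] = ((-2.5)·(-2.1667) + (-0.5)·(0.8333) + (1.5)·(3.8333) + (1.5)·(-2.1667) + (0.5)·(-2.1667) + (-0.5)·(1.8333)) / 5 = 5.5/5 = 1.1
  S[X_2,X_2] = ((-2.1667)·(-2.1667) + (0.8333)·(0.8333) + (3.8333)·(3.8333) + (-2.1667)·(-2.1667) + (-2.1667)·(-2.1667) + (1.8333)·(1.8333)) / 5 = 32.8333/5 = 6.5667

S is symmetric (S[j,i] = S[i,j]). Assembling:

S = [[2.3, 1.1],
 [1.1, 6.5667]]


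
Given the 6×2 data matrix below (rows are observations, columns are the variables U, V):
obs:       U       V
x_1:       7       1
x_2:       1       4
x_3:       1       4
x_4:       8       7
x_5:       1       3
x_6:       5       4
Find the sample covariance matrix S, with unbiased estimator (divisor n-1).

Step 1 — column means:
  mean(U) = (7 + 1 + 1 + 8 + 1 + 5) / 6 = 23/6 = 3.8333
  mean(V) = (1 + 4 + 4 + 7 + 3 + 4) / 6 = 23/6 = 3.8333

Step 2 — sample covariance S[i,j] = (1/(n-1)) · Σ_k (x_{k,i} - mean_i) · (x_{k,j} - mean_j), with n-1 = 5.
  S[U,U] = ((3.1667)·(3.1667) + (-2.8333)·(-2.8333) + (-2.8333)·(-2.8333) + (4.1667)·(4.1667) + (-2.8333)·(-2.8333) + (1.1667)·(1.1667)) / 5 = 52.8333/5 = 10.5667
  S[U,V] = ((3.1667)·(-2.8333) + (-2.8333)·(0.1667) + (-2.8333)·(0.1667) + (4.1667)·(3.1667) + (-2.8333)·(-0.8333) + (1.1667)·(0.1667)) / 5 = 5.8333/5 = 1.1667
  S[V,V] = ((-2.8333)·(-2.8333) + (0.1667)·(0.1667) + (0.1667)·(0.1667) + (3.1667)·(3.1667) + (-0.8333)·(-0.8333) + (0.1667)·(0.1667)) / 5 = 18.8333/5 = 3.7667

S is symmetric (S[j,i] = S[i,j]). Assembling:

S = [[10.5667, 1.1667],
 [1.1667, 3.7667]]


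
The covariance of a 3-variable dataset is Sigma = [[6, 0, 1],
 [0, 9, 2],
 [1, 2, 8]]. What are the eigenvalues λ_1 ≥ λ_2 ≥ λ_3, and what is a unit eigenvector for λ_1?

Step 1 — characteristic polynomial p(λ) = det(λI - Sigma) = λ³ - tr·λ² + c_1·λ - det, where tr = trace, c_1 = sum of the principal 2×2 minors, det = det(Sigma):
  tr = 6 + 9 + 8 = 23,
  c_1 = (6·9 - (0)²) + (6·8 - (1)²) + (9·8 - (2)²) = 54 + 47 + 68 = 169,
  det = 6·(9·8 - (2)²) - (0)·((0)·8 - (2)·(1)) + (1)·((0)·(2) - 9·(1)) = 6·(68) - (0)·(-2) + (1)·(-9) = 399.
  So p(λ) = λ³ - 23λ² + 169λ - 399.
Step 2 — look for an integer root (rational root theorem: any rational root is an integer divisor of 399). Testing λ = 7:
  p(7) = 343 - 1127 + 1183 - 399 = 0  ✓
  Dividing out (λ - 7): p(λ) = (λ - 7)(λ² - 16λ + 57).
Step 3 — remaining eigenvalues from the quadratic λ² - 16λ + 57 = 0:
  Δ = 16² - 4·57 = 256 - 228 = 28,  λ = (16 ± √28)/2 = (16 ± 5.2915)/2 ≈ 10.6458 or 5.3542.
  Sorted: λ_1 = 10.6458,  λ_2 = 7,  λ_3 = 5.3542  (check: sum = 23 = tr ✓).

Step 4 — unit eigenvector for λ_1 ≈ 10.6458: v spans the null space of (Sigma - λ_1 I), whose rows are
  r_1 = (-4.6458, 0, 1),  r_2 = (0, -1.6458, 2),  r_3 = (1, 2, -2.6458).
  v is orthogonal to every row, so take v ∝ r_1 × r_2 = ((0)·(2) - (1)·(-1.6458), (1)·(0) - (-4.6458)·(2), (-4.6458)·(-1.6458) - (0)·(0)) ≈ (1.6458, 9.2915, 7.6458).
  Let u = (1.6458, 9.2915, 7.6458).
  ||u|| = √((1.6458)² + (9.2915)² + (7.6458)²) = √(147.498) ≈ 12.1449,  v_1 = u/||u|| ≈ (0.1355, 0.7651, 0.6295) (||v_1|| = 1).

λ_1 = 10.6458,  λ_2 = 7,  λ_3 = 5.3542;  v_1 ≈ (0.1355, 0.7651, 0.6295)


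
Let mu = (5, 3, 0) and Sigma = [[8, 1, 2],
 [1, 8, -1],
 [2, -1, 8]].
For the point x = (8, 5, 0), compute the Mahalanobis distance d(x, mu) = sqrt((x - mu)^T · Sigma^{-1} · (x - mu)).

Step 1 — centre the observation: (x - mu) = (3, 2, 0).

Step 2 — invert Sigma (cofactor / det for 3×3, or solve directly):
  Sigma^{-1} = [[0.137, -0.0217, -0.037],
 [-0.0217, 0.1304, 0.0217],
 [-0.037, 0.0217, 0.137]].

Step 3 — form the quadratic (x - mu)^T · Sigma^{-1} · (x - mu):
  Sigma^{-1} · (x - mu) = (0.3674, 0.1957, -0.0674).
  (x - mu)^T · [Sigma^{-1} · (x - mu)] = (3)·(0.3674) + (2)·(0.1957) + (0)·(-0.0674) = 1.4935.

Step 4 — take square root: d = √(1.4935) ≈ 1.2221.

d(x, mu) = √(1.4935) ≈ 1.2221


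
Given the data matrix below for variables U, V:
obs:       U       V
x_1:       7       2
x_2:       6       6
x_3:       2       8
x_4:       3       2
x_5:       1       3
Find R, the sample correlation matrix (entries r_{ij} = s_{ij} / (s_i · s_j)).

Step 1 — column means:
  mean(U) = (7 + 6 + 2 + 3 + 1) / 5 = 19/5 = 3.8
  mean(V) = (2 + 6 + 8 + 2 + 3) / 5 = 21/5 = 4.2

Step 2 — sample variances and covariances s[i,j] = (1/(n-1)) · Σ_k (x_{k,i} - mean_i) · (x_{k,j} - mean_j), with n-1 = 4:
  s[U,U] = ((3.2)·(3.2) + (2.2)·(2.2) + (-1.8)·(-1.8) + (-0.8)·(-0.8) + (-2.8)·(-2.8)) / 4 = 26.8/4 = 6.7
  s[U,V] = ((3.2)·(-2.2) + (2.2)·(1.8) + (-1.8)·(3.8) + (-0.8)·(-2.2) + (-2.8)·(-1.2)) / 4 = -4.8/4 = -1.2
  s[V,V] = ((-2.2)·(-2.2) + (1.8)·(1.8) + (3.8)·(3.8) + (-2.2)·(-2.2) + (-1.2)·(-1.2)) / 4 = 28.8/4 = 7.2
  Sample standard deviations s_i = √(s[i,i]):
  s(U) = √(6.7) = 2.5884
  s(V) = √(7.2) = 2.6833

Step 3 — r_{ij} = s_{ij} / (s_i · s_j):
  r[U,U] = 1 (diagonal).
  r[U,V] = -1.2 / (2.5884 · 2.6833) = -1.2 / 6.9455 = -0.1728
  r[V,V] = 1 (diagonal).

R is symmetric with unit diagonal. Assembling:

R = [[1, -0.1728],
 [-0.1728, 1]]


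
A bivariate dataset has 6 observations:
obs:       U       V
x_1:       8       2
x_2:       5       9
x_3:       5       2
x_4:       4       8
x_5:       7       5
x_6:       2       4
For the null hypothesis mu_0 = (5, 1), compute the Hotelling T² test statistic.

Step 1 — sample mean vector:
  mean(U) = (8 + 5 + 5 + 4 + 7 + 2) / 6 = 31/6 = 5.1667
  mean(V) = (2 + 9 + 2 + 8 + 5 + 4) / 6 = 30/6 = 5
  x̄ = (5.1667, 5),  deviation x̄ - mu_0 = (5.1667, 5) - (5, 1) = (0.1667, 4).

Step 2 — sample covariance matrix, S[i,j] = (1/(n-1)) · Σ_k (x_{k,i} - mean_i) · (x_{k,j} - mean_j), divisor n-1 = 5:
  S[U,U] = ((2.8333)·(2.8333) + (-0.1667)·(-0.1667) + (-0.1667)·(-0.1667) + (-1.1667)·(-1.1667) + (1.8333)·(1.8333) + (-3.1667)·(-3.1667)) / 5 = 22.8333/5 = 4.5667
  S[U,V] = ((2.8333)·(-3) + (-0.1667)·(4) + (-0.1667)·(-3) + (-1.1667)·(3) + (1.8333)·(0) + (-3.1667)·(-1)) / 5 = -9/5 = -1.8
  S[V,V] = ((-3)·(-3) + (4)·(4) + (-3)·(-3) + (3)·(3) + (0)·(0) + (-1)·(-1)) / 5 = 44/5 = 8.8
  S = [[4.5667, -1.8],
 [-1.8, 8.8]].

Step 3 — invert S. det(S) = 4.5667·8.8 - (-1.8)² = 36.9467.
  S^{-1} = (1/det) · [[d, -b], [-b, a]] = [[0.2382, 0.0487],
 [0.0487, 0.1236]].

Step 4 — quadratic form (x̄ - mu_0)^T · S^{-1} · (x̄ - mu_0):
  S^{-1} · (x̄ - mu_0) = (0.2346, 0.5025),
  (x̄ - mu_0)^T · [...] = (0.1667)·(0.2346) + (4)·(0.5025) = 2.0492.

Step 5 — scale by n: T² = 6 · 2.0492 = 12.2952.

T² ≈ 12.2952


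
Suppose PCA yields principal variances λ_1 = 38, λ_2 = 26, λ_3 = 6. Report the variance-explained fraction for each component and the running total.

Step 1 — total variance = trace(Sigma) = Σ λ_i = 38 + 26 + 6 = 70.

Step 2 — fraction explained by component i = λ_i / Σ λ:
  PC1: 38/70 = 0.5429
  PC2: 26/70 = 0.3714
  PC3: 6/70 = 0.0857

Step 3 — cumulative fraction after k components = (λ_1 + ... + λ_k) / Σ λ:
  k = 1: 38/70 = 0.5429
  k = 2: (38 + 26)/70 = 64/70 = 0.9143
  k = 3: (38 + 26 + 6)/70 = 70/70 = 1

Summary (fraction, with percent):

explained: PC1 0.5429 (54.29%), PC2 0.3714 (37.14%), PC3 0.0857 (8.57%);  cumulative: 0.5429, 0.9143, 1


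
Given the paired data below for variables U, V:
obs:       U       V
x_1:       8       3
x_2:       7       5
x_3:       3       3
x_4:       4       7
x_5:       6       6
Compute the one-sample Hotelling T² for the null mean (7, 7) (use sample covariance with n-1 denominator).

Step 1 — sample mean vector:
  mean(U) = (8 + 7 + 3 + 4 + 6) / 5 = 28/5 = 5.6
  mean(V) = (3 + 5 + 3 + 7 + 6) / 5 = 24/5 = 4.8
  x̄ = (5.6, 4.8),  deviation x̄ - mu_0 = (5.6, 4.8) - (7, 7) = (-1.4, -2.2).

Step 2 — sample covariance matrix, S[i,j] = (1/(n-1)) · Σ_k (x_{k,i} - mean_i) · (x_{k,j} - mean_j), divisor n-1 = 4:
  S[U,U] = ((2.4)·(2.4) + (1.4)·(1.4) + (-2.6)·(-2.6) + (-1.6)·(-1.6) + (0.4)·(0.4)) / 4 = 17.2/4 = 4.3
  S[U,V] = ((2.4)·(-1.8) + (1.4)·(0.2) + (-2.6)·(-1.8) + (-1.6)·(2.2) + (0.4)·(1.2)) / 4 = -2.4/4 = -0.6
  S[V,V] = ((-1.8)·(-1.8) + (0.2)·(0.2) + (-1.8)·(-1.8) + (2.2)·(2.2) + (1.2)·(1.2)) / 4 = 12.8/4 = 3.2
  S = [[4.3, -0.6],
 [-0.6, 3.2]].

Step 3 — invert S. det(S) = 4.3·3.2 - (-0.6)² = 13.4.
  S^{-1} = (1/det) · [[d, -b], [-b, a]] = [[0.2388, 0.0448],
 [0.0448, 0.3209]].

Step 4 — quadratic form (x̄ - mu_0)^T · S^{-1} · (x̄ - mu_0):
  S^{-1} · (x̄ - mu_0) = (-0.4328, -0.7687),
  (x̄ - mu_0)^T · [...] = (-1.4)·(-0.4328) + (-2.2)·(-0.7687) = 2.297.

Step 5 — scale by n: T² = 5 · 2.297 = 11.4851.

T² ≈ 11.4851


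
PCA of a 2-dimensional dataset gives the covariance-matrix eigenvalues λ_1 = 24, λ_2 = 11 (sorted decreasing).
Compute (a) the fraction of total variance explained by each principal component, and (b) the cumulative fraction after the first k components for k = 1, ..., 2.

Step 1 — total variance = trace(Sigma) = Σ λ_i = 24 + 11 = 35.

Step 2 — fraction explained by component i = λ_i / Σ λ:
  PC1: 24/35 = 0.6857
  PC2: 11/35 = 0.3143

Step 3 — cumulative fraction after k components = (λ_1 + ... + λ_k) / Σ λ:
  k = 1: 24/35 = 0.6857
  k = 2: (24 + 11)/35 = 35/35 = 1

Summary (fraction, with percent):

explained: PC1 0.6857 (68.57%), PC2 0.3143 (31.43%);  cumulative: 0.6857, 1


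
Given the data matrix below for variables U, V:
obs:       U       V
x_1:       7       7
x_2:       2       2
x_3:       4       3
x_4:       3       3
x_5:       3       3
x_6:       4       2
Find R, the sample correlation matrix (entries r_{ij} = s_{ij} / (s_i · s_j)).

Step 1 — column means:
  mean(U) = (7 + 2 + 4 + 3 + 3 + 4) / 6 = 23/6 = 3.8333
  mean(V) = (7 + 2 + 3 + 3 + 3 + 2) / 6 = 20/6 = 3.3333

Step 2 — sample variances and covariances s[i,j] = (1/(n-1)) · Σ_k (x_{k,i} - mean_i) · (x_{k,j} - mean_j), with n-1 = 5:
  s[U,U] = ((3.1667)·(3.1667) + (-1.8333)·(-1.8333) + (0.1667)·(0.1667) + (-0.8333)·(-0.8333) + (-0.8333)·(-0.8333) + (0.1667)·(0.1667)) / 5 = 14.8333/5 = 2.9667
  s[U,V] = ((3.1667)·(3.6667) + (-1.8333)·(-1.3333) + (0.1667)·(-0.3333) + (-0.8333)·(-0.3333) + (-0.8333)·(-0.3333) + (0.1667)·(-1.3333)) / 5 = 14.3333/5 = 2.8667
  s[V,V] = ((3.6667)·(3.6667) + (-1.3333)·(-1.3333) + (-0.3333)·(-0.3333) + (-0.3333)·(-0.3333) + (-0.3333)·(-0.3333) + (-1.3333)·(-1.3333)) / 5 = 17.3333/5 = 3.4667
  Sample standard deviations s_i = √(s[i,i]):
  s(U) = √(2.9667) = 1.7224
  s(V) = √(3.4667) = 1.8619

Step 3 — r_{ij} = s_{ij} / (s_i · s_j):
  r[U,U] = 1 (diagonal).
  r[U,V] = 2.8667 / (1.7224 · 1.8619) = 2.8667 / 3.2069 = 0.8939
  r[V,V] = 1 (diagonal).

R is symmetric with unit diagonal. Assembling:

R = [[1, 0.8939],
 [0.8939, 1]]


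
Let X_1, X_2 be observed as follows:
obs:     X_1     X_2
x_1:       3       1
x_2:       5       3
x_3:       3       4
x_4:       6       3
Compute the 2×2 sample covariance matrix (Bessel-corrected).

Step 1 — column means:
  mean(X_1) = (3 + 5 + 3 + 6) / 4 = 17/4 = 4.25
  mean(X_2) = (1 + 3 + 4 + 3) / 4 = 11/4 = 2.75

Step 2 — sample covariance S[i,j] = (1/(n-1)) · Σ_k (x_{k,i} - mean_i) · (x_{k,j} - mean_j), with n-1 = 3.
  S[X_1,X_1] = ((-1.25)·(-1.25) + (0.75)·(0.75) + (-1.25)·(-1.25) + (1.75)·(1.75)) / 3 = 6.75/3 = 2.25
  S[X_1,X_2] = ((-1.25)·(-1.75) + (0.75)·(0.25) + (-1.25)·(1.25) + (1.75)·(0.25)) / 3 = 1.25/3 = 0.4167
  S[X_2,X_2] = ((-1.75)·(-1.75) + (0.25)·(0.25) + (1.25)·(1.25) + (0.25)·(0.25)) / 3 = 4.75/3 = 1.5833

S is symmetric (S[j,i] = S[i,j]). Assembling:

S = [[2.25, 0.4167],
 [0.4167, 1.5833]]


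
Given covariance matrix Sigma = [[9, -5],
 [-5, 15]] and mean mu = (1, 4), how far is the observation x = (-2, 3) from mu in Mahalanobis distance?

Step 1 — centre the observation: (x - mu) = (-3, -1).

Step 2 — invert Sigma. det(Sigma) = 9·15 - (-5)² = 110.
  Sigma^{-1} = (1/det) · [[d, -b], [-b, a]] = [[0.1364, 0.0455],
 [0.0455, 0.0818]].

Step 3 — form the quadratic (x - mu)^T · Sigma^{-1} · (x - mu):
  Sigma^{-1} · (x - mu) = (-0.4545, -0.2182).
  (x - mu)^T · [Sigma^{-1} · (x - mu)] = (-3)·(-0.4545) + (-1)·(-0.2182) = 1.5818.

Step 4 — take square root: d = √(1.5818) ≈ 1.2577.

d(x, mu) = √(1.5818) ≈ 1.2577


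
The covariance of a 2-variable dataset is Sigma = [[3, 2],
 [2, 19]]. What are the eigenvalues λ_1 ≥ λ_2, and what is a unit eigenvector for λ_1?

Step 1 — characteristic polynomial of 2×2 Sigma:
  det(Sigma - λI) = λ² - trace · λ + det = 0.
  trace = 3 + 19 = 22, det = 3·19 - (2)² = 53.
Step 2 — discriminant:
  Δ = trace² - 4·det = 484 - 212 = 272.
Step 3 — eigenvalues:
  λ = (trace ± √Δ)/2 = (22 ± 16.4924)/2,
  λ_1 = 19.2462,  λ_2 = 2.7538.

Step 4 — unit eigenvector for λ_1: solve (Sigma - λ_1 I)v = 0. First row:
  (3 - 19.2462)·v_x + (2)·v_y = 0, i.e. (-16.2462)·v_x + (2)·v_y = 0,
  so v ∝ (b, λ_1 - a) = (2, 16.2462) = u.
  ||u|| = √((2)² + (16.2462)²) = √(267.9394) ≈ 16.3689,
  v_1 = u/||u|| ≈ (0.1222, 0.9925) (||v_1|| = 1).

λ_1 = 19.2462,  λ_2 = 2.7538;  v_1 ≈ (0.1222, 0.9925)


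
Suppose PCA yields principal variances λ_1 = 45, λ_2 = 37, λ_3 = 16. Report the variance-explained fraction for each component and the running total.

Step 1 — total variance = trace(Sigma) = Σ λ_i = 45 + 37 + 16 = 98.

Step 2 — fraction explained by component i = λ_i / Σ λ:
  PC1: 45/98 = 0.4592
  PC2: 37/98 = 0.3776
  PC3: 16/98 = 0.1633

Step 3 — cumulative fraction after k components = (λ_1 + ... + λ_k) / Σ λ:
  k = 1: 45/98 = 0.4592
  k = 2: (45 + 37)/98 = 82/98 = 0.8367
  k = 3: (45 + 37 + 16)/98 = 98/98 = 1

Summary (fraction, with percent):

explained: PC1 0.4592 (45.92%), PC2 0.3776 (37.76%), PC3 0.1633 (16.33%);  cumulative: 0.4592, 0.8367, 1


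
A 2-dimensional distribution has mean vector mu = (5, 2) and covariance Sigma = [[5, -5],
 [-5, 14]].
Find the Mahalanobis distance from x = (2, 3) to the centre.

Step 1 — centre the observation: (x - mu) = (-3, 1).

Step 2 — invert Sigma. det(Sigma) = 5·14 - (-5)² = 45.
  Sigma^{-1} = (1/det) · [[d, -b], [-b, a]] = [[0.3111, 0.1111],
 [0.1111, 0.1111]].

Step 3 — form the quadratic (x - mu)^T · Sigma^{-1} · (x - mu):
  Sigma^{-1} · (x - mu) = (-0.8222, -0.2222).
  (x - mu)^T · [Sigma^{-1} · (x - mu)] = (-3)·(-0.8222) + (1)·(-0.2222) = 2.2444.

Step 4 — take square root: d = √(2.2444) ≈ 1.4981.

d(x, mu) = √(2.2444) ≈ 1.4981


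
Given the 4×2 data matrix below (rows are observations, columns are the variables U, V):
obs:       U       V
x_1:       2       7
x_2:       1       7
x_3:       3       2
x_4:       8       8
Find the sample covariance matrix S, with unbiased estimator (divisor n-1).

Step 1 — column means:
  mean(U) = (2 + 1 + 3 + 8) / 4 = 14/4 = 3.5
  mean(V) = (7 + 7 + 2 + 8) / 4 = 24/4 = 6

Step 2 — sample covariance S[i,j] = (1/(n-1)) · Σ_k (x_{k,i} - mean_i) · (x_{k,j} - mean_j), with n-1 = 3.
  S[U,U] = ((-1.5)·(-1.5) + (-2.5)·(-2.5) + (-0.5)·(-0.5) + (4.5)·(4.5)) / 3 = 29/3 = 9.6667
  S[U,V] = ((-1.5)·(1) + (-2.5)·(1) + (-0.5)·(-4) + (4.5)·(2)) / 3 = 7/3 = 2.3333
  S[V,V] = ((1)·(1) + (1)·(1) + (-4)·(-4) + (2)·(2)) / 3 = 22/3 = 7.3333

S is symmetric (S[j,i] = S[i,j]). Assembling:

S = [[9.6667, 2.3333],
 [2.3333, 7.3333]]


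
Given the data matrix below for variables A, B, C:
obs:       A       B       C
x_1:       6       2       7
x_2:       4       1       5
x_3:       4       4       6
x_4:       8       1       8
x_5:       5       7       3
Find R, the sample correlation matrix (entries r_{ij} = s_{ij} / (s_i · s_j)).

Step 1 — column means:
  mean(A) = (6 + 4 + 4 + 8 + 5) / 5 = 27/5 = 5.4
  mean(B) = (2 + 1 + 4 + 1 + 7) / 5 = 15/5 = 3
  mean(C) = (7 + 5 + 6 + 8 + 3) / 5 = 29/5 = 5.8

Step 2 — sample variances and covariances s[i,j] = (1/(n-1)) · Σ_k (x_{k,i} - mean_i) · (x_{k,j} - mean_j), with n-1 = 4:
  s[A,A] = ((0.6)·(0.6) + (-1.4)·(-1.4) + (-1.4)·(-1.4) + (2.6)·(2.6) + (-0.4)·(-0.4)) / 4 = 11.2/4 = 2.8
  s[A,B] = ((0.6)·(-1) + (-1.4)·(-2) + (-1.4)·(1) + (2.6)·(-2) + (-0.4)·(4)) / 4 = -6/4 = -1.5
  s[A,C] = ((0.6)·(1.2) + (-1.4)·(-0.8) + (-1.4)·(0.2) + (2.6)·(2.2) + (-0.4)·(-2.8)) / 4 = 8.4/4 = 2.1
  s[B,B] = ((-1)·(-1) + (-2)·(-2) + (1)·(1) + (-2)·(-2) + (4)·(4)) / 4 = 26/4 = 6.5
  s[B,C] = ((-1)·(1.2) + (-2)·(-0.8) + (1)·(0.2) + (-2)·(2.2) + (4)·(-2.8)) / 4 = -15/4 = -3.75
  s[C,C] = ((1.2)·(1.2) + (-0.8)·(-0.8) + (0.2)·(0.2) + (2.2)·(2.2) + (-2.8)·(-2.8)) / 4 = 14.8/4 = 3.7
  Sample standard deviations s_i = √(s[i,i]):
  s(A) = √(2.8) = 1.6733
  s(B) = √(6.5) = 2.5495
  s(C) = √(3.7) = 1.9235

Step 3 — r_{ij} = s_{ij} / (s_i · s_j):
  r[A,A] = 1 (diagonal).
  r[A,B] = -1.5 / (1.6733 · 2.5495) = -1.5 / 4.2661 = -0.3516
  r[A,C] = 2.1 / (1.6733 · 1.9235) = 2.1 / 3.2187 = 0.6524
  r[B,B] = 1 (diagonal).
  r[B,C] = -3.75 / (2.5495 · 1.9235) = -3.75 / 4.9041 = -0.7647
  r[C,C] = 1 (diagonal).

R is symmetric with unit diagonal. Assembling:

R = [[1, -0.3516, 0.6524],
 [-0.3516, 1, -0.7647],
 [0.6524, -0.7647, 1]]


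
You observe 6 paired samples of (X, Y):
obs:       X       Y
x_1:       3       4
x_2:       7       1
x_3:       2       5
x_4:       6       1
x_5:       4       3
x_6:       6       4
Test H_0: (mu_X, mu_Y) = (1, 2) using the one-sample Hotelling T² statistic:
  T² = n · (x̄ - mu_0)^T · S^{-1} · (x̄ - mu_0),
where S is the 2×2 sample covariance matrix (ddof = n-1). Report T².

Step 1 — sample mean vector:
  mean(X) = (3 + 7 + 2 + 6 + 4 + 6) / 6 = 28/6 = 4.6667
  mean(Y) = (4 + 1 + 5 + 1 + 3 + 4) / 6 = 18/6 = 3
  x̄ = (4.6667, 3),  deviation x̄ - mu_0 = (4.6667, 3) - (1, 2) = (3.6667, 1).

Step 2 — sample covariance matrix, S[i,j] = (1/(n-1)) · Σ_k (x_{k,i} - mean_i) · (x_{k,j} - mean_j), divisor n-1 = 5:
  S[X,X] = ((-1.6667)·(-1.6667) + (2.3333)·(2.3333) + (-2.6667)·(-2.6667) + (1.3333)·(1.3333) + (-0.6667)·(-0.6667) + (1.3333)·(1.3333)) / 5 = 19.3333/5 = 3.8667
  S[X,Y] = ((-1.6667)·(1) + (2.3333)·(-2) + (-2.6667)·(2) + (1.3333)·(-2) + (-0.6667)·(0) + (1.3333)·(1)) / 5 = -13/5 = -2.6
  S[Y,Y] = ((1)·(1) + (-2)·(-2) + (2)·(2) + (-2)·(-2) + (0)·(0) + (1)·(1)) / 5 = 14/5 = 2.8
  S = [[3.8667, -2.6],
 [-2.6, 2.8]].

Step 3 — invert S. det(S) = 3.8667·2.8 - (-2.6)² = 4.0667.
  S^{-1} = (1/det) · [[d, -b], [-b, a]] = [[0.6885, 0.6393],
 [0.6393, 0.9508]].

Step 4 — quadratic form (x̄ - mu_0)^T · S^{-1} · (x̄ - mu_0):
  S^{-1} · (x̄ - mu_0) = (3.1639, 3.2951),
  (x̄ - mu_0)^T · [...] = (3.6667)·(3.1639) + (1)·(3.2951) = 14.8962.

Step 5 — scale by n: T² = 6 · 14.8962 = 89.377.

T² ≈ 89.377


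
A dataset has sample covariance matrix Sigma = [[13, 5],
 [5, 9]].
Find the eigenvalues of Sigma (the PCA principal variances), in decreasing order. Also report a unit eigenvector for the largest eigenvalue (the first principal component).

Step 1 — characteristic polynomial of 2×2 Sigma:
  det(Sigma - λI) = λ² - trace · λ + det = 0.
  trace = 13 + 9 = 22, det = 13·9 - (5)² = 92.
Step 2 — discriminant:
  Δ = trace² - 4·det = 484 - 368 = 116.
Step 3 — eigenvalues:
  λ = (trace ± √Δ)/2 = (22 ± 10.7703)/2,
  λ_1 = 16.3852,  λ_2 = 5.6148.

Step 4 — unit eigenvector for λ_1: solve (Sigma - λ_1 I)v = 0. First row:
  (13 - 16.3852)·v_x + (5)·v_y = 0, i.e. (-3.3852)·v_x + (5)·v_y = 0,
  so v ∝ (b, λ_1 - a) = (5, 3.3852) = u.
  ||u|| = √((5)² + (3.3852)²) = √(36.4593) ≈ 6.0382,
  v_1 = u/||u|| ≈ (0.8281, 0.5606) (||v_1|| = 1).

λ_1 = 16.3852,  λ_2 = 5.6148;  v_1 ≈ (0.8281, 0.5606)


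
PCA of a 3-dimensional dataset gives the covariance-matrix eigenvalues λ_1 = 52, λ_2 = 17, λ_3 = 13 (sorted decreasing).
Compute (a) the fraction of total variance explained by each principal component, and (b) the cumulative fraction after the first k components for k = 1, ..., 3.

Step 1 — total variance = trace(Sigma) = Σ λ_i = 52 + 17 + 13 = 82.

Step 2 — fraction explained by component i = λ_i / Σ λ:
  PC1: 52/82 = 0.6341
  PC2: 17/82 = 0.2073
  PC3: 13/82 = 0.1585

Step 3 — cumulative fraction after k components = (λ_1 + ... + λ_k) / Σ λ:
  k = 1: 52/82 = 0.6341
  k = 2: (52 + 17)/82 = 69/82 = 0.8415
  k = 3: (52 + 17 + 13)/82 = 82/82 = 1

Summary (fraction, with percent):

explained: PC1 0.6341 (63.41%), PC2 0.2073 (20.73%), PC3 0.1585 (15.85%);  cumulative: 0.6341, 0.8415, 1


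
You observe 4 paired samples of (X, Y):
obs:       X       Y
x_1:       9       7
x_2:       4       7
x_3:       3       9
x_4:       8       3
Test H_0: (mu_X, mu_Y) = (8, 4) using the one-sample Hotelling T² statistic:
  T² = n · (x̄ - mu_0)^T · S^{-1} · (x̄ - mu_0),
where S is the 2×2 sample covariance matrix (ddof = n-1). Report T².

Step 1 — sample mean vector:
  mean(X) = (9 + 4 + 3 + 8) / 4 = 24/4 = 6
  mean(Y) = (7 + 7 + 9 + 3) / 4 = 26/4 = 6.5
  x̄ = (6, 6.5),  deviation x̄ - mu_0 = (6, 6.5) - (8, 4) = (-2, 2.5).

Step 2 — sample covariance matrix, S[i,j] = (1/(n-1)) · Σ_k (x_{k,i} - mean_i) · (x_{k,j} - mean_j), divisor n-1 = 3:
  S[X,X] = ((3)·(3) + (-2)·(-2) + (-3)·(-3) + (2)·(2)) / 3 = 26/3 = 8.6667
  S[X,Y] = ((3)·(0.5) + (-2)·(0.5) + (-3)·(2.5) + (2)·(-3.5)) / 3 = -14/3 = -4.6667
  S[Y,Y] = ((0.5)·(0.5) + (0.5)·(0.5) + (2.5)·(2.5) + (-3.5)·(-3.5)) / 3 = 19/3 = 6.3333
  S = [[8.6667, -4.6667],
 [-4.6667, 6.3333]].

Step 3 — invert S. det(S) = 8.6667·6.3333 - (-4.6667)² = 33.1111.
  S^{-1} = (1/det) · [[d, -b], [-b, a]] = [[0.1913, 0.1409],
 [0.1409, 0.2617]].

Step 4 — quadratic form (x̄ - mu_0)^T · S^{-1} · (x̄ - mu_0):
  S^{-1} · (x̄ - mu_0) = (-0.0302, 0.3725),
  (x̄ - mu_0)^T · [...] = (-2)·(-0.0302) + (2.5)·(0.3725) = 0.9916.

Step 5 — scale by n: T² = 4 · 0.9916 = 3.9664.

T² ≈ 3.9664


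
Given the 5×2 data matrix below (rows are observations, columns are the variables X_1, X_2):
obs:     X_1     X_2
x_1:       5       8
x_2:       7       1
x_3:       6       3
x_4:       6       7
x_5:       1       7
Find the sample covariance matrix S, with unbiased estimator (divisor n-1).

Step 1 — column means:
  mean(X_1) = (5 + 7 + 6 + 6 + 1) / 5 = 25/5 = 5
  mean(X_2) = (8 + 1 + 3 + 7 + 7) / 5 = 26/5 = 5.2

Step 2 — sample covariance S[i,j] = (1/(n-1)) · Σ_k (x_{k,i} - mean_i) · (x_{k,j} - mean_j), with n-1 = 4.
  S[X_1,X_1] = ((0)·(0) + (2)·(2) + (1)·(1) + (1)·(1) + (-4)·(-4)) / 4 = 22/4 = 5.5
  S[X_1,X_2] = ((0)·(2.8) + (2)·(-4.2) + (1)·(-2.2) + (1)·(1.8) + (-4)·(1.8)) / 4 = -16/4 = -4
  S[X_2,X_2] = ((2.8)·(2.8) + (-4.2)·(-4.2) + (-2.2)·(-2.2) + (1.8)·(1.8) + (1.8)·(1.8)) / 4 = 36.8/4 = 9.2

S is symmetric (S[j,i] = S[i,j]). Assembling:

S = [[5.5, -4],
 [-4, 9.2]]


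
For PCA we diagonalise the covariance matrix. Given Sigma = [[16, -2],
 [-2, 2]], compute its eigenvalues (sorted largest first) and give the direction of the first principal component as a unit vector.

Step 1 — characteristic polynomial of 2×2 Sigma:
  det(Sigma - λI) = λ² - trace · λ + det = 0.
  trace = 16 + 2 = 18, det = 16·2 - (-2)² = 28.
Step 2 — discriminant:
  Δ = trace² - 4·det = 324 - 112 = 212.
Step 3 — eigenvalues:
  λ = (trace ± √Δ)/2 = (18 ± 14.5602)/2,
  λ_1 = 16.2801,  λ_2 = 1.7199.

Step 4 — unit eigenvector for λ_1: solve (Sigma - λ_1 I)v = 0. First row:
  (16 - 16.2801)·v_x + (-2)·v_y = 0, i.e. (-0.2801)·v_x + (-2)·v_y = 0,
  so v ∝ (b, λ_1 - a) = (-2, 0.2801); multiply by -1 so the first entry is positive: u = (2, -0.2801).
  ||u|| = √((2)² + (-0.2801)²) = √(4.0785) ≈ 2.0195,
  v_1 = u/||u|| ≈ (0.9903, -0.1387) (||v_1|| = 1).

λ_1 = 16.2801,  λ_2 = 1.7199;  v_1 ≈ (0.9903, -0.1387)


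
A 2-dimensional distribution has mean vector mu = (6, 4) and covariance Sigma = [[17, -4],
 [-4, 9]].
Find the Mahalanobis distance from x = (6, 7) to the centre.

Step 1 — centre the observation: (x - mu) = (0, 3).

Step 2 — invert Sigma. det(Sigma) = 17·9 - (-4)² = 137.
  Sigma^{-1} = (1/det) · [[d, -b], [-b, a]] = [[0.0657, 0.0292],
 [0.0292, 0.1241]].

Step 3 — form the quadratic (x - mu)^T · Sigma^{-1} · (x - mu):
  Sigma^{-1} · (x - mu) = (0.0876, 0.3723).
  (x - mu)^T · [Sigma^{-1} · (x - mu)] = (0)·(0.0876) + (3)·(0.3723) = 1.1168.

Step 4 — take square root: d = √(1.1168) ≈ 1.0568.

d(x, mu) = √(1.1168) ≈ 1.0568


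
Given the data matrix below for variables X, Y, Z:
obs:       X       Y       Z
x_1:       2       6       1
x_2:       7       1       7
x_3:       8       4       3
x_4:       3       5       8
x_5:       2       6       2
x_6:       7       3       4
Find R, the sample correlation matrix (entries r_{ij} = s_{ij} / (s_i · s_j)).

Step 1 — column means:
  mean(X) = (2 + 7 + 8 + 3 + 2 + 7) / 6 = 29/6 = 4.8333
  mean(Y) = (6 + 1 + 4 + 5 + 6 + 3) / 6 = 25/6 = 4.1667
  mean(Z) = (1 + 7 + 3 + 8 + 2 + 4) / 6 = 25/6 = 4.1667

Step 2 — sample variances and covariances s[i,j] = (1/(n-1)) · Σ_k (x_{k,i} - mean_i) · (x_{k,j} - mean_j), with n-1 = 5:
  s[X,X] = ((-2.8333)·(-2.8333) + (2.1667)·(2.1667) + (3.1667)·(3.1667) + (-1.8333)·(-1.8333) + (-2.8333)·(-2.8333) + (2.1667)·(2.1667)) / 5 = 38.8333/5 = 7.7667
  s[X,Y] = ((-2.8333)·(1.8333) + (2.1667)·(-3.1667) + (3.1667)·(-0.1667) + (-1.8333)·(0.8333) + (-2.8333)·(1.8333) + (2.1667)·(-1.1667)) / 5 = -21.8333/5 = -4.3667
  s[X,Z] = ((-2.8333)·(-3.1667) + (2.1667)·(2.8333) + (3.1667)·(-1.1667) + (-1.8333)·(3.8333) + (-2.8333)·(-2.1667) + (2.1667)·(-0.1667)) / 5 = 10.1667/5 = 2.0333
  s[Y,Y] = ((1.8333)·(1.8333) + (-3.1667)·(-3.1667) + (-0.1667)·(-0.1667) + (0.8333)·(0.8333) + (1.8333)·(1.8333) + (-1.1667)·(-1.1667)) / 5 = 18.8333/5 = 3.7667
  s[Y,Z] = ((1.8333)·(-3.1667) + (-3.1667)·(2.8333) + (-0.1667)·(-1.1667) + (0.8333)·(3.8333) + (1.8333)·(-2.1667) + (-1.1667)·(-0.1667)) / 5 = -15.1667/5 = -3.0333
  s[Z,Z] = ((-3.1667)·(-3.1667) + (2.8333)·(2.8333) + (-1.1667)·(-1.1667) + (3.8333)·(3.8333) + (-2.1667)·(-2.1667) + (-0.1667)·(-0.1667)) / 5 = 38.8333/5 = 7.7667
  Sample standard deviations s_i = √(s[i,i]):
  s(X) = √(7.7667) = 2.7869
  s(Y) = √(3.7667) = 1.9408
  s(Z) = √(7.7667) = 2.7869

Step 3 — r_{ij} = s_{ij} / (s_i · s_j):
  r[X,X] = 1 (diagonal).
  r[X,Y] = -4.3667 / (2.7869 · 1.9408) = -4.3667 / 5.4087 = -0.8073
  r[X,Z] = 2.0333 / (2.7869 · 2.7869) = 2.0333 / 7.7667 = 0.2618
  r[Y,Y] = 1 (diagonal).
  r[Y,Z] = -3.0333 / (1.9408 · 2.7869) = -3.0333 / 5.4087 = -0.5608
  r[Z,Z] = 1 (diagonal).

R is symmetric with unit diagonal. Assembling:

R = [[1, -0.8073, 0.2618],
 [-0.8073, 1, -0.5608],
 [0.2618, -0.5608, 1]]


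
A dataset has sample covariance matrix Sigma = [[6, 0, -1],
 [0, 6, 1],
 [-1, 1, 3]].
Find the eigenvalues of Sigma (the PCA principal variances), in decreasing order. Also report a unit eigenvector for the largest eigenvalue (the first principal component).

Step 1 — characteristic polynomial p(λ) = det(λI - Sigma) = λ³ - tr·λ² + c_1·λ - det, where tr = trace, c_1 = sum of the principal 2×2 minors, det = det(Sigma):
  tr = 6 + 6 + 3 = 15,
  c_1 = (6·6 - (0)²) + (6·3 - (-1)²) + (6·3 - (1)²) = 36 + 17 + 17 = 70,
  det = 6·(6·3 - (1)²) - (0)·((0)·3 - (1)·(-1)) + (-1)·((0)·(1) - 6·(-1)) = 6·(17) - (0)·(1) + (-1)·(6) = 96.
  So p(λ) = λ³ - 15λ² + 70λ - 96.
Step 2 — look for an integer root (rational root theorem: any rational root is an integer divisor of 96). Testing λ = 6:
  p(6) = 216 - 540 + 420 - 96 = 0  ✓
  Dividing out (λ - 6): p(λ) = (λ - 6)(λ² - 9λ + 16).
Step 3 — remaining eigenvalues from the quadratic λ² - 9λ + 16 = 0:
  Δ = 9² - 4·16 = 81 - 64 = 17,  λ = (9 ± √17)/2 = (9 ± 4.1231)/2 ≈ 6.5616 or 2.4384.
  Sorted: λ_1 = 6.5616,  λ_2 = 6,  λ_3 = 2.4384  (check: sum = 15 = tr ✓).

Step 4 — unit eigenvector for λ_1 ≈ 6.5616: v spans the null space of (Sigma - λ_1 I), whose rows are
  r_1 = (-0.5616, 0, -1),  r_2 = (0, -0.5616, 1),  r_3 = (-1, 1, -3.5616).
  v is orthogonal to every row, so take v ∝ r_1 × r_2 = ((0)·(1) - (-1)·(-0.5616), (-1)·(0) - (-0.5616)·(1), (-0.5616)·(-0.5616) - (0)·(0)) ≈ (-0.5616, 0.5616, 0.3153).
  Rescale (multiply by -1 so the first nonzero entry is positive): u = (0.5616, -0.5616, -0.3153).
  ||u|| = √((0.5616)² + (-0.5616)² + (-0.3153)²) = √(0.7301) ≈ 0.8545,  v_1 = u/||u|| ≈ (0.6572, -0.6572, -0.369) (||v_1|| = 1).

λ_1 = 6.5616,  λ_2 = 6,  λ_3 = 2.4384;  v_1 ≈ (0.6572, -0.6572, -0.369)


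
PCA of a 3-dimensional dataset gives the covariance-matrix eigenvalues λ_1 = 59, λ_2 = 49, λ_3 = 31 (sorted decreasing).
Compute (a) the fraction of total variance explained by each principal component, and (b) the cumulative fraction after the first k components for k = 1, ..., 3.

Step 1 — total variance = trace(Sigma) = Σ λ_i = 59 + 49 + 31 = 139.

Step 2 — fraction explained by component i = λ_i / Σ λ:
  PC1: 59/139 = 0.4245
  PC2: 49/139 = 0.3525
  PC3: 31/139 = 0.223

Step 3 — cumulative fraction after k components = (λ_1 + ... + λ_k) / Σ λ:
  k = 1: 59/139 = 0.4245
  k = 2: (59 + 49)/139 = 108/139 = 0.777
  k = 3: (59 + 49 + 31)/139 = 139/139 = 1

Summary (fraction, with percent):

explained: PC1 0.4245 (42.45%), PC2 0.3525 (35.25%), PC3 0.223 (22.3%);  cumulative: 0.4245, 0.777, 1


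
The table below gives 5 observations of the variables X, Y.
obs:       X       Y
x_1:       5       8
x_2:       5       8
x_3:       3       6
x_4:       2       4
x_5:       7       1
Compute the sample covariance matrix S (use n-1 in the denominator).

Step 1 — column means:
  mean(X) = (5 + 5 + 3 + 2 + 7) / 5 = 22/5 = 4.4
  mean(Y) = (8 + 8 + 6 + 4 + 1) / 5 = 27/5 = 5.4

Step 2 — sample covariance S[i,j] = (1/(n-1)) · Σ_k (x_{k,i} - mean_i) · (x_{k,j} - mean_j), with n-1 = 4.
  S[X,X] = ((0.6)·(0.6) + (0.6)·(0.6) + (-1.4)·(-1.4) + (-2.4)·(-2.4) + (2.6)·(2.6)) / 4 = 15.2/4 = 3.8
  S[X,Y] = ((0.6)·(2.6) + (0.6)·(2.6) + (-1.4)·(0.6) + (-2.4)·(-1.4) + (2.6)·(-4.4)) / 4 = -5.8/4 = -1.45
  S[Y,Y] = ((2.6)·(2.6) + (2.6)·(2.6) + (0.6)·(0.6) + (-1.4)·(-1.4) + (-4.4)·(-4.4)) / 4 = 35.2/4 = 8.8

S is symmetric (S[j,i] = S[i,j]). Assembling:

S = [[3.8, -1.45],
 [-1.45, 8.8]]


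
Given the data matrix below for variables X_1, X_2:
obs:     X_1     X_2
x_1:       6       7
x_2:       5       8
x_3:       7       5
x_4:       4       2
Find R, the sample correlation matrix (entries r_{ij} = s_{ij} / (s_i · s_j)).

Step 1 — column means:
  mean(X_1) = (6 + 5 + 7 + 4) / 4 = 22/4 = 5.5
  mean(X_2) = (7 + 8 + 5 + 2) / 4 = 22/4 = 5.5

Step 2 — sample variances and covariances s[i,j] = (1/(n-1)) · Σ_k (x_{k,i} - mean_i) · (x_{k,j} - mean_j), with n-1 = 3:
  s[X_1,X_1] = ((0.5)·(0.5) + (-0.5)·(-0.5) + (1.5)·(1.5) + (-1.5)·(-1.5)) / 3 = 5/3 = 1.6667
  s[X_1,X_2] = ((0.5)·(1.5) + (-0.5)·(2.5) + (1.5)·(-0.5) + (-1.5)·(-3.5)) / 3 = 4/3 = 1.3333
  s[X_2,X_2] = ((1.5)·(1.5) + (2.5)·(2.5) + (-0.5)·(-0.5) + (-3.5)·(-3.5)) / 3 = 21/3 = 7
  Sample standard deviations s_i = √(s[i,i]):
  s(X_1) = √(1.6667) = 1.291
  s(X_2) = √(7) = 2.6458

Step 3 — r_{ij} = s_{ij} / (s_i · s_j):
  r[X_1,X_1] = 1 (diagonal).
  r[X_1,X_2] = 1.3333 / (1.291 · 2.6458) = 1.3333 / 3.4157 = 0.3904
  r[X_2,X_2] = 1 (diagonal).

R is symmetric with unit diagonal. Assembling:

R = [[1, 0.3904],
 [0.3904, 1]]
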